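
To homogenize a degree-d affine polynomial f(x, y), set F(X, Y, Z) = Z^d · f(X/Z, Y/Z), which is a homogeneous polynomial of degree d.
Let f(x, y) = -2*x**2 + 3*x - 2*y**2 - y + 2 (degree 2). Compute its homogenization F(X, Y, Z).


F(X, Y, Z) = -2*X**2 + 3*X*Z - 2*Y**2 - Y*Z + 2*Z**2

deg(f) = 2.
Substitute x = X/Z, y = Y/Z into f, then multiply by Z^2.
  monomial -2·x^2·y^0 ↦ -2·X^2·Y^0·Z^0.
  monomial 3·x^1·y^0 ↦ 3·X^1·Y^0·Z^1.
  monomial -2·x^0·y^2 ↦ -2·X^0·Y^2·Z^0.
  monomial -1·x^0·y^1 ↦ -1·X^0·Y^1·Z^1.
  monomial 2·x^0·y^0 ↦ 2·X^0·Y^0·Z^2.
Collecting: F(X, Y, Z) = -2*X**2 + 3*X*Z - 2*Y**2 - Y*Z + 2*Z**2.


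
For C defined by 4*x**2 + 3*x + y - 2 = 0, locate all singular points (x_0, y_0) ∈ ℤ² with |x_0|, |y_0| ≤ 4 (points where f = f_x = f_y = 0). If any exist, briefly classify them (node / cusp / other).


No singular points in the scanned grid; C is smooth there.

Compute partial derivatives:
  f_x = 8*x + 3.
  f_y = 1.
f_y = 1 is a nonzero constant, so f_y never vanishes: no point (x, y) can satisfy f = f_x = f_y = 0. In particular no (x, y) ∈ {−4, ..., 4}² is singular; the curve is smooth.


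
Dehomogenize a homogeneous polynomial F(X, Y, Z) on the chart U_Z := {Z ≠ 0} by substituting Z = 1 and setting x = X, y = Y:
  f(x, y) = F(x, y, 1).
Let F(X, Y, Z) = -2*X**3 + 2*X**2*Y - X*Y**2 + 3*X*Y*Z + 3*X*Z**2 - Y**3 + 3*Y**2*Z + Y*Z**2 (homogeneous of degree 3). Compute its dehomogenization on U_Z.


f(x, y) = -2*x**3 + 2*x**2*y - x*y**2 + 3*x*y + 3*x - y**3 + 3*y**2 + y

On U_Z we set Z = 1. Each monomial c·X^i·Y^j·Z^k in F becomes c·x^i·y^j·1^k = c·x^i·y^j.
Substituting Z = 1: F(X, Y, 1) = -2*x**3 + 2*x**2*y - x*y**2 + 3*x*y + 3*x - y**3 + 3*y**2 + y.
Note: deg(f) ≤ deg(F) = 3; strict inequality happens when F is divisible by Z (lost terms).


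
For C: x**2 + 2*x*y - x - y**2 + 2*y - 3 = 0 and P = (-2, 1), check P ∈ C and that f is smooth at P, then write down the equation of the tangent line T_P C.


Tangent line at P: -3*x - 4*y - 2 = 0.

Step 1: f(-2, 1) = 0, so P lies on C.
Step 2: partial derivatives
  f_x(x, y) = 2*x + 2*y - 1, f_y(x, y) = 2*x - 2*y + 2.
  f_x(P) = -3, f_y(P) = -4 (gradient nonzero, so P is smooth).
Step 3: tangent line at P: -3·(x − -2) + -4·(y − 1) = 0.
Expanding: -3*x - 4*y - 2 = 0.


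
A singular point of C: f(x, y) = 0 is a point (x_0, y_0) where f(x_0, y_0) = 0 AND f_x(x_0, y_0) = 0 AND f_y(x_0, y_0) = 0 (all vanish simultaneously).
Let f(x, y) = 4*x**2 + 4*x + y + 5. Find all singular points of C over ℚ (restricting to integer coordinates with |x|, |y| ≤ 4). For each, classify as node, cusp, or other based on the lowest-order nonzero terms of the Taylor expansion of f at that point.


No singular points in the scanned grid; C is smooth there.

Compute partial derivatives:
  f_x = 8*x + 4.
  f_y = 1.
f_y = 1 is a nonzero constant, so f_y never vanishes: no point (x, y) can satisfy f = f_x = f_y = 0. In particular no (x, y) ∈ {−4, ..., 4}² is singular; the curve is smooth.


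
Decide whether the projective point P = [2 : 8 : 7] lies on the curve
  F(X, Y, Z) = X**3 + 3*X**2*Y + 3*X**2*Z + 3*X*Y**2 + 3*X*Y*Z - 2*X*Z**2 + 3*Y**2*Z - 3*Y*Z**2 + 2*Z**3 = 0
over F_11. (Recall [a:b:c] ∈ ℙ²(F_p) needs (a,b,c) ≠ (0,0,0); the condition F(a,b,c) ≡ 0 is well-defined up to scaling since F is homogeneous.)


F(2,8,7) ≡ 4 (mod 11); P is NOT on the curve.

Evaluate F(2, 8, 7) term-by-term (mod 11).
  X**3 ↦ 1·8·1·1 = 8
  3*X**2*Y ↦ 3·4·8·1 = 96
  3*X**2*Z ↦ 3·4·1·7 = 84
  3*X*Y**2 ↦ 3·2·64·1 = 384
  3*X*Y*Z ↦ 3·2·8·7 = 336
  -2*X*Z**2 ↦ -2·2·1·49 = -196
  3*Y**2*Z ↦ 3·1·64·7 = 1344
  -3*Y*Z**2 ↦ -3·1·8·49 = -1176
  2*Z**3 ↦ 2·1·1·343 = 686
Sum: F(2, 8, 7) = (8) + (96) + (84) + (384) + (336) + (-196) + (1344) + (-1176) + (686) = 1566.
Reducing mod 11: 1566 ≡ 4 (mod 11).
Since F(a, b, c) ≡ 4 ≠ 0 (mod 11), P does NOT lie on the curve.


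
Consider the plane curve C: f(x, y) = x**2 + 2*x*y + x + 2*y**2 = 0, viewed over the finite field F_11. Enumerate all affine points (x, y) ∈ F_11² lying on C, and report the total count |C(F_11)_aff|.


Affine F_11-points: {(0, 0), (2, 2), (2, 7), (4, 2), (4, 5), (5, 7), (5, 10), (7, 5), (7, 10), (9, 1), (10, 0), (10, 1)}; count = 12.

For each of the 121 pairs (x, y) ∈ F_11², evaluate f(x, y) mod 11. Record the zeros.
  x = 0: [0↦0, 1↦2, 2↦8, 3↦7, 4↦10, 5↦6, 6↦6, 7↦10, 8↦7, 9↦8, 10↦2]  zeros at y ∈ {0}
  x = 1: [0↦2, 1↦6, 2↦3, 3↦4, 4↦9, 5↦7, 6↦9, 7↦4, 8↦3, 9↦6, 10↦2]  zeros at y ∈ ∅
  x = 2: [0↦6, 1↦1, 2↦0, 3↦3, 4↦10, 5↦10, 6↦3, 7↦0, 8↦1, 9↦6, 10↦4]  zeros at y ∈ {2, 7}
  x = 3: [0↦1, 1↦9, 2↦10, 3↦4, 4↦2, 5↦4, 6↦10, 7↦9, 8↦1, 9↦8, 10↦8]  zeros at y ∈ ∅
  x = 4: [0↦9, 1↦8, 2↦0, 3↦7, 4↦7, 5↦0, 6↦8, 7↦9, 8↦3, 9↦1, 10↦3]  zeros at y ∈ {2, 5}
  x = 5: [0↦8, 1↦9, 2↦3, 3↦1, 4↦3, 5↦9, 6↦8, 7↦0, 8↦7, 9↦7, 10↦0]  zeros at y ∈ {7, 10}
  x = 6: [0↦9, 1↦1, 2↦8, 3↦8, 4↦1, 5↦9, 6↦10, 7↦4, 8↦2, 9↦4, 10↦10]  zeros at y ∈ ∅
  x = 7: [0↦1, 1↦6, 2↦4, 3↦6, 4↦1, 5↦0, 6↦3, 7↦10, 8↦10, 9↦3, 10↦0]  zeros at y ∈ {5, 10}
  x = 8: [0↦6, 1↦2, 2↦2, 3↦6, 4↦3, 5↦4, 6↦9, 7↦7, 8↦9, 9↦4, 10↦3]  zeros at y ∈ ∅
  x = 9: [0↦2, 1↦0, 2↦2, 3↦8, 4↦7, 5↦10, 6↦6, 7↦6, 8↦10, 9↦7, 10↦8]  zeros at y ∈ {1}
  x = 10: [0↦0, 1↦0, 2↦4, 3↦1, 4↦2, 5↦7, 6↦5, 7↦7, 8↦2, 9↦1, 10↦4]  zeros at y ∈ {0, 1}
Collecting zeros: affine points = {(0, 0), (2, 2), (2, 7), (4, 2), (4, 5), (5, 7), (5, 10), (7, 5), (7, 10), (9, 1), (10, 0), (10, 1)}.
Total count |C(F_11)_aff| = 12.


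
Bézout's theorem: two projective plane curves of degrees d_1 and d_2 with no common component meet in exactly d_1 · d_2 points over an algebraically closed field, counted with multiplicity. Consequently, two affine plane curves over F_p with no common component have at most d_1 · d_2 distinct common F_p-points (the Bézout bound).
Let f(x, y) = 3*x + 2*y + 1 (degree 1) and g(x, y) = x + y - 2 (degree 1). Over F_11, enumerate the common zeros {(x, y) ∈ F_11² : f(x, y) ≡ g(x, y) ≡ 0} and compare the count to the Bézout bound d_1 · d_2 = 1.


Common zeros: {(6, 7)}; count = 1; Bézout bound = 1.

deg(f) = 1, deg(g) = 1, so Bézout bound = 1.
Scan x ∈ F_11. For each x, list the y ∈ F_11 with f(x, y) ≡ 0 and those with g(x, y) ≡ 0 (mod 11); the common zeros in that column are the intersection.
  x = 0: f ≡ 0 at y ∈ {5}; g ≡ 0 at y ∈ {2}; common: ∅.
  x = 1: f ≡ 0 at y ∈ {9}; g ≡ 0 at y ∈ {1}; common: ∅.
  x = 2: f ≡ 0 at y ∈ {2}; g ≡ 0 at y ∈ {0}; common: ∅.
  x = 3: f ≡ 0 at y ∈ {6}; g ≡ 0 at y ∈ {10}; common: ∅.
  x = 4: f ≡ 0 at y ∈ {10}; g ≡ 0 at y ∈ {9}; common: ∅.
  x = 5: f ≡ 0 at y ∈ {3}; g ≡ 0 at y ∈ {8}; common: ∅.
  x = 6: f ≡ 0 at y ∈ {7}; g ≡ 0 at y ∈ {7}; common: {7}.
  x = 7: f ≡ 0 at y ∈ {0}; g ≡ 0 at y ∈ {6}; common: ∅.
  x = 8: f ≡ 0 at y ∈ {4}; g ≡ 0 at y ∈ {5}; common: ∅.
  x = 9: f ≡ 0 at y ∈ {8}; g ≡ 0 at y ∈ {4}; common: ∅.
  x = 10: f ≡ 0 at y ∈ {1}; g ≡ 0 at y ∈ {3}; common: ∅.
Collecting: common zeros = {(6, 7)}, so the count is 1.
Comparison with the Bézout bound: 1 ≤ 1 = deg(f)·deg(g), as expected for curves with no common component (the bound is attained).


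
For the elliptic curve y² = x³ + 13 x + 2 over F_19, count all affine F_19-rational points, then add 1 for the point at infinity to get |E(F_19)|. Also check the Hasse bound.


Affine points = {(1, 4), (1, 15), (2, 6), (2, 13), (3, 7), (3, 12), (4, 2), (4, 17), (6, 7), (6, 12), (10, 7), (10, 12), (12, 9), (12, 10), (15, 0), (17, 5), (17, 14), (18, 8), (18, 11)}; affine count = 19; |E(F_19)| = 20.

Discriminant check: Δ ∝ 4a³ + 27b² = 4·13³ + 27·2² = 4·2197 + 27·4 ≡ 4 (mod 19). Nonzero ⇒ E is nonsingular.
For each x ∈ F_19, compute rhs = x³ + 13·x + 2 mod 19, then count y ∈ F_19 with y² ≡ rhs.
  x = 0: rhs = 2, matching y values: none (0 points).
  x = 1: rhs = 16, matching y values: 4, 15 (2 points).
  x = 2: rhs = 17, matching y values: 6, 13 (2 points).
  x = 3: rhs = 11, matching y values: 7, 12 (2 points).
  x = 4: rhs = 4, matching y values: 2, 17 (2 points).
  x = 5: rhs = 2, matching y values: none (0 points).
  x = 6: rhs = 11, matching y values: 7, 12 (2 points).
  x = 7: rhs = 18, matching y values: none (0 points).
  x = 8: rhs = 10, matching y values: none (0 points).
  x = 9: rhs = 12, matching y values: none (0 points).
  x = 10: rhs = 11, matching y values: 7, 12 (2 points).
  x = 11: rhs = 13, matching y values: none (0 points).
  x = 12: rhs = 5, matching y values: 9, 10 (2 points).
  x = 13: rhs = 12, matching y values: none (0 points).
  x = 14: rhs = 2, matching y values: none (0 points).
  x = 15: rhs = 0, matching y values: 0 (1 points).
  x = 16: rhs = 12, matching y values: none (0 points).
  x = 17: rhs = 6, matching y values: 5, 14 (2 points).
  x = 18: rhs = 7, matching y values: 8, 11 (2 points).
Total affine count: 19.
Full point count |E(F_19)| = 19 + 1 = 20.
Hasse bound: |20 − (19+1)| = |0| = 0 ≤ 2√19 ≈ 8.7178 ✓.


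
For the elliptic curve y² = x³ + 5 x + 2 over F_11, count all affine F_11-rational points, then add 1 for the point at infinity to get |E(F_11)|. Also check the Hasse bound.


Affine points = {(2, 3), (2, 8), (3, 0), (4, 3), (4, 8), (5, 3), (5, 8), (8, 2), (8, 9)}; affine count = 9; |E(F_11)| = 10.

Discriminant check: Δ ∝ 4a³ + 27b² = 4·5³ + 27·2² = 4·125 + 27·4 ≡ 3 (mod 11). Nonzero ⇒ E is nonsingular.
For each x ∈ F_11, compute rhs = x³ + 5·x + 2 mod 11, then count y ∈ F_11 with y² ≡ rhs.
  x = 0: rhs = 2, matching y values: none (0 points).
  x = 1: rhs = 8, matching y values: none (0 points).
  x = 2: rhs = 9, matching y values: 3, 8 (2 points).
  x = 3: rhs = 0, matching y values: 0 (1 points).
  x = 4: rhs = 9, matching y values: 3, 8 (2 points).
  x = 5: rhs = 9, matching y values: 3, 8 (2 points).
  x = 6: rhs = 6, matching y values: none (0 points).
  x = 7: rhs = 6, matching y values: none (0 points).
  x = 8: rhs = 4, matching y values: 2, 9 (2 points).
  x = 9: rhs = 6, matching y values: none (0 points).
  x = 10: rhs = 7, matching y values: none (0 points).
Total affine count: 9.
Full point count |E(F_11)| = 9 + 1 = 10.
Hasse bound: |10 − (11+1)| = |-2| = 2 ≤ 2√11 ≈ 6.6332 ✓.


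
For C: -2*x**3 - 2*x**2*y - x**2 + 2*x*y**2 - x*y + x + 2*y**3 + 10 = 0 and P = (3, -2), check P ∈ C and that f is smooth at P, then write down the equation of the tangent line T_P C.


Tangent line at P: -25*x - 21*y + 33 = 0.

Step 1: f(3, -2) = 0, so P lies on C.
Step 2: partial derivatives
  f_x(x, y) = -6*x**2 - 4*x*y - 2*x + 2*y**2 - y + 1, f_y(x, y) = -2*x**2 + 4*x*y - x + 6*y**2.
  f_x(P) = -25, f_y(P) = -21 (gradient nonzero, so P is smooth).
Step 3: tangent line at P: -25·(x − 3) + -21·(y − -2) = 0.
Expanding: -25*x - 21*y + 33 = 0.


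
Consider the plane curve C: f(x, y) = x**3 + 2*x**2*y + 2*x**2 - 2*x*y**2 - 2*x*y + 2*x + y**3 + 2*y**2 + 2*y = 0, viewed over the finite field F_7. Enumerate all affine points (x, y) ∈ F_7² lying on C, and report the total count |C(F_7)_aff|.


Affine F_7-points: {(0, 0), (1, 4), (1, 5), (3, 3), (4, 2), (5, 2), (5, 3), (6, 2)}; count = 8.

For each of the 49 pairs (x, y) ∈ F_7², evaluate f(x, y) mod 7. Record the zeros.
  x = 0: [0↦0, 1↦5, 2↦6, 3↦2, 4↦6, 5↦3, 6↦6]  zeros at y ∈ {0}
  x = 1: [0↦5, 1↦1, 2↦3, 3↦3, 4↦0, 5↦0, 6↦2]  zeros at y ∈ {4, 5}
  x = 2: [0↦6, 1↦4, 2↦4, 3↦5, 4↦6, 5↦6, 6↦4]  zeros at y ∈ ∅
  x = 3: [0↦2, 1↦6, 2↦1, 3↦0, 4↦2, 5↦6, 6↦4]  zeros at y ∈ {3}
  x = 4: [0↦6, 1↦6, 2↦0, 3↦1, 4↦1, 5↦6, 6↦1]  zeros at y ∈ {2}
  x = 5: [0↦3, 1↦3, 2↦0, 3↦0, 4↦2, 5↦5, 6↦1]  zeros at y ∈ {2, 3}
  x = 6: [0↦6, 1↦3, 2↦0, 3↦3, 4↦4, 5↦2, 6↦3]  zeros at y ∈ {2}
Collecting zeros: affine points = {(0, 0), (1, 4), (1, 5), (3, 3), (4, 2), (5, 2), (5, 3), (6, 2)}.
Total count |C(F_7)_aff| = 8.


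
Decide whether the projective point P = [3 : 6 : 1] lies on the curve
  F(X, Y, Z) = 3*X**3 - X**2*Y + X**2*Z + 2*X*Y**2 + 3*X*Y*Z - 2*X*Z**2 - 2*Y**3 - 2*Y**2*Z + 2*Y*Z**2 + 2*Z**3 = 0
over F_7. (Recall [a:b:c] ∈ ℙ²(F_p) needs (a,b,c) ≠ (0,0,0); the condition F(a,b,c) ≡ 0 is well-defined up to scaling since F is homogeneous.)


F(3,6,1) ≡ 6 (mod 7); P is NOT on the curve.

Evaluate F(3, 6, 1) term-by-term (mod 7).
  3*X**3 ↦ 3·27·1·1 = 81
  -X**2*Y ↦ -1·9·6·1 = -54
  X**2*Z ↦ 1·9·1·1 = 9
  2*X*Y**2 ↦ 2·3·36·1 = 216
  3*X*Y*Z ↦ 3·3·6·1 = 54
  -2*X*Z**2 ↦ -2·3·1·1 = -6
  -2*Y**3 ↦ -2·1·216·1 = -432
  -2*Y**2*Z ↦ -2·1·36·1 = -72
  2*Y*Z**2 ↦ 2·1·6·1 = 12
  2*Z**3 ↦ 2·1·1·1 = 2
Sum: F(3, 6, 1) = (81) + (-54) + (9) + (216) + (54) + (-6) + (-432) + (-72) + (12) + (2) = -190.
Reducing mod 7: -190 ≡ 6 (mod 7).
Since F(a, b, c) ≡ 6 ≠ 0 (mod 7), P does NOT lie on the curve.


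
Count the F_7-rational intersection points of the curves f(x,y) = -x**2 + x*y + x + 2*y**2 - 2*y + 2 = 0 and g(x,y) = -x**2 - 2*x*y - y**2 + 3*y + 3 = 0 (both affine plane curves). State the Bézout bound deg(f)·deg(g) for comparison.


Common zeros: {(0, 5)}; count = 1; Bézout bound = 4.

deg(f) = 2, deg(g) = 2, so Bézout bound = 4.
Scan x ∈ F_7. For each x, list the y ∈ F_7 with f(x, y) ≡ 0 and those with g(x, y) ≡ 0 (mod 7); the common zeros in that column are the intersection.
  x = 0: f ≡ 0 at y ∈ {3, 5}; g ≡ 0 at y ∈ {5}; common: {5}.
  x = 1: f ≡ 0 at y ∈ ∅; g ≡ 0 at y ∈ {2, 6}; common: ∅.
  x = 2: f ≡ 0 at y ∈ {0}; g ≡ 0 at y ∈ {2, 4}; common: ∅.
  x = 3: f ≡ 0 at y ∈ ∅; g ≡ 0 at y ∈ ∅; common: ∅.
  x = 4: f ≡ 0 at y ∈ {3}; g ≡ 0 at y ∈ {4, 5}; common: ∅.
  x = 5: f ≡ 0 at y ∈ ∅; g ≡ 0 at y ∈ ∅; common: ∅.
  x = 6: f ≡ 0 at y ∈ {0, 5}; g ≡ 0 at y ∈ ∅; common: ∅.
Collecting: common zeros = {(0, 5)}, so the count is 1.
Comparison with the Bézout bound: 1 ≤ 4 = deg(f)·deg(g), as expected for curves with no common component (the affine F_7-count falls short of the bound because intersections may lie at infinity, over extension fields, or carry multiplicity).


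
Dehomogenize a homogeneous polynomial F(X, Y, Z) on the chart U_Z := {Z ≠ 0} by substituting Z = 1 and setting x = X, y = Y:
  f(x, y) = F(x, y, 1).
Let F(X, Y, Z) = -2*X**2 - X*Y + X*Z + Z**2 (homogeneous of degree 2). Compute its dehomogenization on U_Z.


f(x, y) = -2*x**2 - x*y + x + 1

On U_Z we set Z = 1. Each monomial c·X^i·Y^j·Z^k in F becomes c·x^i·y^j·1^k = c·x^i·y^j.
Substituting Z = 1: F(X, Y, 1) = -2*x**2 - x*y + x + 1.
Note: deg(f) ≤ deg(F) = 2; strict inequality happens when F is divisible by Z (lost terms).


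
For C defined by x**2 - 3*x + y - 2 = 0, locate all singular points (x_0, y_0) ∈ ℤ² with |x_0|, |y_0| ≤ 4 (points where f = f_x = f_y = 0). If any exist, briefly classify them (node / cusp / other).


No singular points in the scanned grid; C is smooth there.

Compute partial derivatives:
  f_x = 2*x - 3.
  f_y = 1.
f_y = 1 is a nonzero constant, so f_y never vanishes: no point (x, y) can satisfy f = f_x = f_y = 0. In particular no (x, y) ∈ {−4, ..., 4}² is singular; the curve is smooth.


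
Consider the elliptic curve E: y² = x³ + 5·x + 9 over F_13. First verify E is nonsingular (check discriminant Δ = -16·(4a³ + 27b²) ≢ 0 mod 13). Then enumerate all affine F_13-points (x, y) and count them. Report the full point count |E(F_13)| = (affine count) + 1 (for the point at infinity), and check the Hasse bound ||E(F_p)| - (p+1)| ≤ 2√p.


Affine points = {(0, 3), (0, 10), (2, 1), (2, 12), (3, 5), (3, 8), (5, 4), (5, 9), (7, 6), (7, 7), (9, 4), (9, 9), (11, 2), (11, 11), (12, 4), (12, 9)}; affine count = 16; |E(F_13)| = 17.

Discriminant check: Δ ∝ 4a³ + 27b² = 4·5³ + 27·9² = 4·125 + 27·81 ≡ 9 (mod 13). Nonzero ⇒ E is nonsingular.
For each x ∈ F_13, compute rhs = x³ + 5·x + 9 mod 13, then count y ∈ F_13 with y² ≡ rhs.
  x = 0: rhs = 9, matching y values: 3, 10 (2 points).
  x = 1: rhs = 2, matching y values: none (0 points).
  x = 2: rhs = 1, matching y values: 1, 12 (2 points).
  x = 3: rhs = 12, matching y values: 5, 8 (2 points).
  x = 4: rhs = 2, matching y values: none (0 points).
  x = 5: rhs = 3, matching y values: 4, 9 (2 points).
  x = 6: rhs = 8, matching y values: none (0 points).
  x = 7: rhs = 10, matching y values: 6, 7 (2 points).
  x = 8: rhs = 2, matching y values: none (0 points).
  x = 9: rhs = 3, matching y values: 4, 9 (2 points).
  x = 10: rhs = 6, matching y values: none (0 points).
  x = 11: rhs = 4, matching y values: 2, 11 (2 points).
  x = 12: rhs = 3, matching y values: 4, 9 (2 points).
Total affine count: 16.
Full point count |E(F_13)| = 16 + 1 = 17.
Hasse bound: |17 − (13+1)| = |3| = 3 ≤ 2√13 ≈ 7.2111 ✓.


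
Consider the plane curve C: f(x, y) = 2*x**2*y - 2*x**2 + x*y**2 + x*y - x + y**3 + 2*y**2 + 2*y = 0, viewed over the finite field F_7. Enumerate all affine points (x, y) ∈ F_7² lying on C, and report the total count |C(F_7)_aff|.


Affine F_7-points: {(0, 0), (2, 1), (3, 0), (6, 4)}; count = 4.

For each of the 49 pairs (x, y) ∈ F_7², evaluate f(x, y) mod 7. Record the zeros.
  x = 0: [0↦0, 1↦5, 2↦6, 3↦2, 4↦6, 5↦3, 6↦6]  zeros at y ∈ {0}
  x = 1: [0↦4, 1↦6, 2↦6, 3↦3, 4↦3, 5↦5, 6↦1]  zeros at y ∈ ∅
  x = 2: [0↦4, 1↦0, 2↦3, 3↦5, 4↦5, 5↦2, 6↦2]  zeros at y ∈ {1}
  x = 3: [0↦0, 1↦1, 2↦4, 3↦1, 4↦5, 5↦1, 6↦2]  zeros at y ∈ {0}
  x = 4: [0↦6, 1↦2, 2↦2, 3↦5, 4↦3, 5↦2, 6↦1]  zeros at y ∈ ∅
  x = 5: [0↦1, 1↦3, 2↦4, 3↦3, 4↦6, 5↦5, 6↦6]  zeros at y ∈ ∅
  x = 6: [0↦6, 1↦4, 2↦3, 3↦2, 4↦0, 5↦3, 6↦3]  zeros at y ∈ {4}
Collecting zeros: affine points = {(0, 0), (2, 1), (3, 0), (6, 4)}.
Total count |C(F_7)_aff| = 4.


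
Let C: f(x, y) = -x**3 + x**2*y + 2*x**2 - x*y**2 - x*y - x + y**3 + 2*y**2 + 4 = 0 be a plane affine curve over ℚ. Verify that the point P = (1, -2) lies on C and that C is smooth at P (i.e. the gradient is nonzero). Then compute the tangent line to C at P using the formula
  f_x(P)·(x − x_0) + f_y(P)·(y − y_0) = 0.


Tangent line at P: -6*x + 8*y + 22 = 0.

Step 1: f(1, -2) = 0, so P lies on C.
Step 2: partial derivatives
  f_x(x, y) = -3*x**2 + 2*x*y + 4*x - y**2 - y - 1, f_y(x, y) = x**2 - 2*x*y - x + 3*y**2 + 4*y.
  f_x(P) = -6, f_y(P) = 8 (gradient nonzero, so P is smooth).
Step 3: tangent line at P: -6·(x − 1) + 8·(y − -2) = 0.
Expanding: -6*x + 8*y + 22 = 0.


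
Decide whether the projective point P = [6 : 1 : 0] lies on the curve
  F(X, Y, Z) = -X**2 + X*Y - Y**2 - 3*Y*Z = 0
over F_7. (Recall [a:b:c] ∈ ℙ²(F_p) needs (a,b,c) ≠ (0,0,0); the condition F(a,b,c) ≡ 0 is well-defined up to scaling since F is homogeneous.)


F(6,1,0) ≡ 4 (mod 7); P is NOT on the curve.

Evaluate F(6, 1, 0) term-by-term (mod 7).
  -X**2 ↦ -1·36·1·1 = -36
  X*Y ↦ 1·6·1·1 = 6
  -Y**2 ↦ -1·1·1·1 = -1
  -3*Y*Z ↦ -3·1·1·0 = 0
Sum: F(6, 1, 0) = (-36) + (6) + (-1) + (0) = -31.
Reducing mod 7: -31 ≡ 4 (mod 7).
Since F(a, b, c) ≡ 4 ≠ 0 (mod 7), P does NOT lie on the curve.


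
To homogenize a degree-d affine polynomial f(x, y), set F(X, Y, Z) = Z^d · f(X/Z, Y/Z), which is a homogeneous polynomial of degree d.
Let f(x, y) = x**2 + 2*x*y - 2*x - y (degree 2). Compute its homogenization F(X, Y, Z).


F(X, Y, Z) = X**2 + 2*X*Y - 2*X*Z - Y*Z

deg(f) = 2.
Substitute x = X/Z, y = Y/Z into f, then multiply by Z^2.
  monomial 1·x^2·y^0 ↦ 1·X^2·Y^0·Z^0.
  monomial 2·x^1·y^1 ↦ 2·X^1·Y^1·Z^0.
  monomial -2·x^1·y^0 ↦ -2·X^1·Y^0·Z^1.
  monomial -1·x^0·y^1 ↦ -1·X^0·Y^1·Z^1.
Collecting: F(X, Y, Z) = X**2 + 2*X*Y - 2*X*Z - Y*Z.


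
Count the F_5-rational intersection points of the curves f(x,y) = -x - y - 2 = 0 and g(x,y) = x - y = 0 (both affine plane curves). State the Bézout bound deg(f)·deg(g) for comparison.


Common zeros: {(4, 4)}; count = 1; Bézout bound = 1.

deg(f) = 1, deg(g) = 1, so Bézout bound = 1.
Scan x ∈ F_5. For each x, list the y ∈ F_5 with f(x, y) ≡ 0 and those with g(x, y) ≡ 0 (mod 5); the common zeros in that column are the intersection.
  x = 0: f ≡ 0 at y ∈ {3}; g ≡ 0 at y ∈ {0}; common: ∅.
  x = 1: f ≡ 0 at y ∈ {2}; g ≡ 0 at y ∈ {1}; common: ∅.
  x = 2: f ≡ 0 at y ∈ {1}; g ≡ 0 at y ∈ {2}; common: ∅.
  x = 3: f ≡ 0 at y ∈ {0}; g ≡ 0 at y ∈ {3}; common: ∅.
  x = 4: f ≡ 0 at y ∈ {4}; g ≡ 0 at y ∈ {4}; common: {4}.
Collecting: common zeros = {(4, 4)}, so the count is 1.
Comparison with the Bézout bound: 1 ≤ 1 = deg(f)·deg(g), as expected for curves with no common component (the bound is attained).


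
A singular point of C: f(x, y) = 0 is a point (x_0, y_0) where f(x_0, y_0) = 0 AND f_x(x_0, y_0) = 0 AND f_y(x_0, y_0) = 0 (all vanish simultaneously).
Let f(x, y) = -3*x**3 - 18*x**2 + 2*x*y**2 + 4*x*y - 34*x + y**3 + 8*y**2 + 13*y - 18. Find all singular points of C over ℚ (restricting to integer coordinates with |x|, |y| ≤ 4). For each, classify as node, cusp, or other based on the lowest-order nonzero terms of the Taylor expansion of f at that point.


Singular points: {(-2, -1)}; classification: cusp.

Compute partial derivatives:
  f_x = -9*x**2 - 36*x + 2*y**2 + 4*y - 34.
  f_y = 4*x*y + 4*x + 3*y**2 + 16*y + 13.
Scan x_0 ∈ {−4, ..., 4}. For each x_0, f_y(x_0, y) is a polynomial in y; find its integer roots y ∈ {−4, ..., 4}, then test f_x and f at those candidates.
  x = -4: f_y(-4, y) = 3*y**2 - 3; vanishes at y ∈ {-1, 1}. (-4, -1): f_x = -36 ≠ 0; (-4, 1): f_x = -28 ≠ 0.
  x = -3: f_y(-3, y) = 3*y**2 + 4*y + 1; vanishes at y ∈ {-1}. (-3, -1): f_x = -9 ≠ 0.
  x = -2: f_y(-2, y) = 3*y**2 + 8*y + 5; vanishes at y ∈ {-1}. (-2, -1): f_x = 0, f = 0 — SINGULAR.
  x = -1: f_y(-1, y) = 3*y**2 + 12*y + 9; vanishes at y ∈ {-3, -1}. (-1, -3): f_x = -1 ≠ 0; (-1, -1): f_x = -9 ≠ 0.
  x = 0: f_y(0, y) = 3*y**2 + 16*y + 13; vanishes at y ∈ {-1}. (0, -1): f_x = -36 ≠ 0.
  x = 1: f_y(1, y) = 3*y**2 + 20*y + 17; vanishes at y ∈ {-1}. (1, -1): f_x = -81 ≠ 0.
  x = 2: f_y(2, y) = 3*y**2 + 24*y + 21; vanishes at y ∈ {-1}. (2, -1): f_x = -144 ≠ 0.
  x = 3: f_y(3, y) = 3*y**2 + 28*y + 25; vanishes at y ∈ {-1}. (3, -1): f_x = -225 ≠ 0.
  x = 4: f_y(4, y) = 3*y**2 + 32*y + 29; vanishes at y ∈ {-1}. (4, -1): f_x = -324 ≠ 0.
Only singular point on the grid: (-2, -1).
Classify: substitute x = -2 + u, y = -1 + v and expand: f = -3*u**3 + 2*u*v**2 + v**3 + v**2.
No constant or linear terms (consistent with a singular point). Quadratic part: v**2. Cubic part: -3*u**3 + 2*u*v**2 + v**3.
The quadratic part v**2 is a perfect square, so there is a single (double) tangent line v = 0, i.e. y = -1. Restricting the cubic part to that line (v = 0) leaves -3*u**3 ≠ 0, so f is not divisible by v and the branch is v² ≈ 3*u**3 to lowest order — this is a cusp.
Classification: cusp.


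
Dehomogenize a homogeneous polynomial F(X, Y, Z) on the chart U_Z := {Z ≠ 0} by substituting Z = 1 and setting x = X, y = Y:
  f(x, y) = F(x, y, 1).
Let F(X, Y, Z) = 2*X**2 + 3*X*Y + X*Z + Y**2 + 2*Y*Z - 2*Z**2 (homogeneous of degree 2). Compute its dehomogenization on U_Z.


f(x, y) = 2*x**2 + 3*x*y + x + y**2 + 2*y - 2

On U_Z we set Z = 1. Each monomial c·X^i·Y^j·Z^k in F becomes c·x^i·y^j·1^k = c·x^i·y^j.
Substituting Z = 1: F(X, Y, 1) = 2*x**2 + 3*x*y + x + y**2 + 2*y - 2.
Note: deg(f) ≤ deg(F) = 2; strict inequality happens when F is divisible by Z (lost terms).


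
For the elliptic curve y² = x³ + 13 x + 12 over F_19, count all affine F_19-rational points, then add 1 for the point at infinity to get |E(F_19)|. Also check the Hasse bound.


Affine points = {(1, 8), (1, 11), (7, 3), (7, 16), (8, 1), (8, 18), (11, 2), (11, 17), (17, 4), (17, 15), (18, 6), (18, 13)}; affine count = 12; |E(F_19)| = 13.

Discriminant check: Δ ∝ 4a³ + 27b² = 4·13³ + 27·12² = 4·2197 + 27·144 ≡ 3 (mod 19). Nonzero ⇒ E is nonsingular.
For each x ∈ F_19, compute rhs = x³ + 13·x + 12 mod 19, then count y ∈ F_19 with y² ≡ rhs.
  x = 0: rhs = 12, matching y values: none (0 points).
  x = 1: rhs = 7, matching y values: 8, 11 (2 points).
  x = 2: rhs = 8, matching y values: none (0 points).
  x = 3: rhs = 2, matching y values: none (0 points).
  x = 4: rhs = 14, matching y values: none (0 points).
  x = 5: rhs = 12, matching y values: none (0 points).
  x = 6: rhs = 2, matching y values: none (0 points).
  x = 7: rhs = 9, matching y values: 3, 16 (2 points).
  x = 8: rhs = 1, matching y values: 1, 18 (2 points).
  x = 9: rhs = 3, matching y values: none (0 points).
  x = 10: rhs = 2, matching y values: none (0 points).
  x = 11: rhs = 4, matching y values: 2, 17 (2 points).
  x = 12: rhs = 15, matching y values: none (0 points).
  x = 13: rhs = 3, matching y values: none (0 points).
  x = 14: rhs = 12, matching y values: none (0 points).
  x = 15: rhs = 10, matching y values: none (0 points).
  x = 16: rhs = 3, matching y values: none (0 points).
  x = 17: rhs = 16, matching y values: 4, 15 (2 points).
  x = 18: rhs = 17, matching y values: 6, 13 (2 points).
Total affine count: 12.
Full point count |E(F_19)| = 12 + 1 = 13.
Hasse bound: |13 − (19+1)| = |-7| = 7 ≤ 2√19 ≈ 8.7178 ✓.


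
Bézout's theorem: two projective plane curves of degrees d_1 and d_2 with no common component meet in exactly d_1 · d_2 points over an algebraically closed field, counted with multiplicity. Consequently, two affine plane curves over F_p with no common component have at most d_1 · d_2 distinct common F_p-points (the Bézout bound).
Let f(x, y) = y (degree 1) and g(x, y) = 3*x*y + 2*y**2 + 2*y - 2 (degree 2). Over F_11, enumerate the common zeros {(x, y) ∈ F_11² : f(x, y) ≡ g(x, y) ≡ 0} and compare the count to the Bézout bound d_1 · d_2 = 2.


Common zeros: ∅; count = 0; Bézout bound = 2.

deg(f) = 1, deg(g) = 2, so Bézout bound = 2.
Scan x ∈ F_11. For each x, list the y ∈ F_11 with f(x, y) ≡ 0 and those with g(x, y) ≡ 0 (mod 11); the common zeros in that column are the intersection.
  x = 0: f ≡ 0 at y ∈ {0}; g ≡ 0 at y ∈ {3, 7}; common: ∅.
  x = 1: f ≡ 0 at y ∈ {0}; g ≡ 0 at y ∈ ∅; common: ∅.
  x = 2: f ≡ 0 at y ∈ {0}; g ≡ 0 at y ∈ {2, 5}; common: ∅.
  x = 3: f ≡ 0 at y ∈ {0}; g ≡ 0 at y ∈ {1, 10}; common: ∅.
  x = 4: f ≡ 0 at y ∈ {0}; g ≡ 0 at y ∈ {6, 9}; common: ∅.
  x = 5: f ≡ 0 at y ∈ {0}; g ≡ 0 at y ∈ ∅; common: ∅.
  x = 6: f ≡ 0 at y ∈ {0}; g ≡ 0 at y ∈ {4, 8}; common: ∅.
  x = 7: f ≡ 0 at y ∈ {0}; g ≡ 0 at y ∈ ∅; common: ∅.
  x = 8: f ≡ 0 at y ∈ {0}; g ≡ 0 at y ∈ ∅; common: ∅.
  x = 9: f ≡ 0 at y ∈ {0}; g ≡ 0 at y ∈ ∅; common: ∅.
  x = 10: f ≡ 0 at y ∈ {0}; g ≡ 0 at y ∈ ∅; common: ∅.
Collecting: common zeros = ∅, so the count is 0.
Comparison with the Bézout bound: 0 ≤ 2 = deg(f)·deg(g), as expected for curves with no common component (the affine F_11-count falls short of the bound because intersections may lie at infinity, over extension fields, or carry multiplicity).


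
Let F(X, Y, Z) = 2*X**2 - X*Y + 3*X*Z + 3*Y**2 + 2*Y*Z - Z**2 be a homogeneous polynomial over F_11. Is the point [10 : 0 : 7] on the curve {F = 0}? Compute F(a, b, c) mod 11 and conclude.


F(10,0,7) ≡ 9 (mod 11); P is NOT on the curve.

Evaluate F(10, 0, 7) term-by-term (mod 11).
  2*X**2 ↦ 2·100·1·1 = 200
  -X*Y ↦ -1·10·0·1 = 0
  3*X*Z ↦ 3·10·1·7 = 210
  3*Y**2 ↦ 3·1·0·1 = 0
  2*Y*Z ↦ 2·1·0·7 = 0
  -Z**2 ↦ -1·1·1·49 = -49
Sum: F(10, 0, 7) = (200) + (0) + (210) + (0) + (0) + (-49) = 361.
Reducing mod 11: 361 ≡ 9 (mod 11).
Since F(a, b, c) ≡ 9 ≠ 0 (mod 11), P does NOT lie on the curve.


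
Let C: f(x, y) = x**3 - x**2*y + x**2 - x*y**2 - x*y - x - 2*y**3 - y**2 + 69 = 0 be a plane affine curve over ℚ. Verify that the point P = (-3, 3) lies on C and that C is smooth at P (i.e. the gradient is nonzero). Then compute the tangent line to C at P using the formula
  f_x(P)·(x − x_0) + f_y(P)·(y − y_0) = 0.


Tangent line at P: 26*x - 48*y + 222 = 0.

Step 1: f(-3, 3) = 0, so P lies on C.
Step 2: partial derivatives
  f_x(x, y) = 3*x**2 - 2*x*y + 2*x - y**2 - y - 1, f_y(x, y) = -x**2 - 2*x*y - x - 6*y**2 - 2*y.
  f_x(P) = 26, f_y(P) = -48 (gradient nonzero, so P is smooth).
Step 3: tangent line at P: 26·(x − -3) + -48·(y − 3) = 0.
Expanding: 26*x - 48*y + 222 = 0.


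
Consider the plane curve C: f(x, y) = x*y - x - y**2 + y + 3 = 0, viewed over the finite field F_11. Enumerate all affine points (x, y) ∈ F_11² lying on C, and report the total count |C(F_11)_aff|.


Affine F_11-points: {(1, 6), (1, 7), (3, 0), (3, 4), (6, 8), (6, 10), (7, 3), (7, 5), (10, 2), (10, 9)}; count = 10.

For each of the 121 pairs (x, y) ∈ F_11², evaluate f(x, y) mod 11. Record the zeros.
  x = 0: [0↦3, 1↦3, 2↦1, 3↦8, 4↦2, 5↦5, 6↦6, 7↦5, 8↦2, 9↦8, 10↦1]  zeros at y ∈ ∅
  x = 1: [0↦2, 1↦3, 2↦2, 3↦10, 4↦5, 5↦9, 6↦0, 7↦0, 8↦9, 9↦5, 10↦10]  zeros at y ∈ {6, 7}
  x = 2: [0↦1, 1↦3, 2↦3, 3↦1, 4↦8, 5↦2, 6↦5, 7↦6, 8↦5, 9↦2, 10↦8]  zeros at y ∈ ∅
  x = 3: [0↦0, 1↦3, 2↦4, 3↦3, 4↦0, 5↦6, 6↦10, 7↦1, 8↦1, 9↦10, 10↦6]  zeros at y ∈ {0, 4}
  x = 4: [0↦10, 1↦3, 2↦5, 3↦5, 4↦3, 5↦10, 6↦4, 7↦7, 8↦8, 9↦7, 10↦4]  zeros at y ∈ ∅
  x = 5: [0↦9, 1↦3, 2↦6, 3↦7, 4↦6, 5↦3, 6↦9, 7↦2, 8↦4, 9↦4, 10↦2]  zeros at y ∈ ∅
  x = 6: [0↦8, 1↦3, 2↦7, 3↦9, 4↦9, 5↦7, 6↦3, 7↦8, 8↦0, 9↦1, 10↦0]  zeros at y ∈ {8, 10}
  x = 7: [0↦7, 1↦3, 2↦8, 3↦0, 4↦1, 5↦0, 6↦8, 7↦3, 8↦7, 9↦9, 10↦9]  zeros at y ∈ {3, 5}
  x = 8: [0↦6, 1↦3, 2↦9, 3↦2, 4↦4, 5↦4, 6↦2, 7↦9, 8↦3, 9↦6, 10↦7]  zeros at y ∈ ∅
  x = 9: [0↦5, 1↦3, 2↦10, 3↦4, 4↦7, 5↦8, 6↦7, 7↦4, 8↦10, 9↦3, 10↦5]  zeros at y ∈ ∅
  x = 10: [0↦4, 1↦3, 2↦0, 3↦6, 4↦10, 5↦1, 6↦1, 7↦10, 8↦6, 9↦0, 10↦3]  zeros at y ∈ {2, 9}
Collecting zeros: affine points = {(1, 6), (1, 7), (3, 0), (3, 4), (6, 8), (6, 10), (7, 3), (7, 5), (10, 2), (10, 9)}.
Total count |C(F_11)_aff| = 10.


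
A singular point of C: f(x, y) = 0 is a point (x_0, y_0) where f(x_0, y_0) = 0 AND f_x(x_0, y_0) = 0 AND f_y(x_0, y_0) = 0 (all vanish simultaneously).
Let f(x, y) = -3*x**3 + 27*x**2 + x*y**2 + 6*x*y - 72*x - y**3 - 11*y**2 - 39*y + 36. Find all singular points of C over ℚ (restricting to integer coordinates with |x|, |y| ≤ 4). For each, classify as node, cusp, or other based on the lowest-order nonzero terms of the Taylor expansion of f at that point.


Singular points: {(3, -3)}; classification: cusp.

Compute partial derivatives:
  f_x = -9*x**2 + 54*x + y**2 + 6*y - 72.
  f_y = 2*x*y + 6*x - 3*y**2 - 22*y - 39.
Scan x_0 ∈ {−4, ..., 4}. For each x_0, f_y(x_0, y) is a polynomial in y; find its integer roots y ∈ {−4, ..., 4}, then test f_x and f at those candidates.
  x = -4: f_y(-4, y) = -3*y**2 - 30*y - 63; vanishes at y ∈ {-3}. (-4, -3): f_x = -441 ≠ 0.
  x = -3: f_y(-3, y) = -3*y**2 - 28*y - 57; vanishes at y ∈ {-3}. (-3, -3): f_x = -324 ≠ 0.
  x = -2: f_y(-2, y) = -3*y**2 - 26*y - 51; vanishes at y ∈ {-3}. (-2, -3): f_x = -225 ≠ 0.
  x = -1: f_y(-1, y) = -3*y**2 - 24*y - 45; vanishes at y ∈ {-3}. (-1, -3): f_x = -144 ≠ 0.
  x = 0: f_y(0, y) = -3*y**2 - 22*y - 39; vanishes at y ∈ {-3}. (0, -3): f_x = -81 ≠ 0.
  x = 1: f_y(1, y) = -3*y**2 - 20*y - 33; vanishes at y ∈ {-3}. (1, -3): f_x = -36 ≠ 0.
  x = 2: f_y(2, y) = -3*y**2 - 18*y - 27; vanishes at y ∈ {-3}. (2, -3): f_x = -9 ≠ 0.
  x = 3: f_y(3, y) = -3*y**2 - 16*y - 21; vanishes at y ∈ {-3}. (3, -3): f_x = 0, f = 0 — SINGULAR.
  x = 4: f_y(4, y) = -3*y**2 - 14*y - 15; vanishes at y ∈ {-3}. (4, -3): f_x = -9 ≠ 0.
Only singular point on the grid: (3, -3).
Classify: substitute x = 3 + u, y = -3 + v and expand: f = -3*u**3 + u*v**2 - v**3 + v**2.
No constant or linear terms (consistent with a singular point). Quadratic part: v**2. Cubic part: -3*u**3 + u*v**2 - v**3.
The quadratic part v**2 is a perfect square, so there is a single (double) tangent line v = 0, i.e. y = -3. Restricting the cubic part to that line (v = 0) leaves -3*u**3 ≠ 0, so f is not divisible by v and the branch is v² ≈ 3*u**3 to lowest order — this is a cusp.
Classification: cusp.


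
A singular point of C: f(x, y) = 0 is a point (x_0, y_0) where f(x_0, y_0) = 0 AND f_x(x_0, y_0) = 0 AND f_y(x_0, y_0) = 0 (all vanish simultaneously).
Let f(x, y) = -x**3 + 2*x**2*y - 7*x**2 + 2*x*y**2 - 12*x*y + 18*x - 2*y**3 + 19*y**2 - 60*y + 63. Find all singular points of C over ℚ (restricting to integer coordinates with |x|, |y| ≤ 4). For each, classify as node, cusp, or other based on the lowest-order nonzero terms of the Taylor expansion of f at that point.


Singular points: {(0, 3)}; classification: node.

Compute partial derivatives:
  f_x = -3*x**2 + 4*x*y - 14*x + 2*y**2 - 12*y + 18.
  f_y = 2*x**2 + 4*x*y - 12*x - 6*y**2 + 38*y - 60.
Scan x_0 ∈ {−4, ..., 4}. For each x_0, f_y(x_0, y) is a polynomial in y; find its integer roots y ∈ {−4, ..., 4}, then test f_x and f at those candidates.
  x = -4: f_y(-4, y) = -6*y**2 + 22*y + 20; no integer root y with |y| ≤ 4.
  x = -3: f_y(-3, y) = -6*y**2 + 26*y - 6; no integer root y with |y| ≤ 4.
  x = -2: f_y(-2, y) = -6*y**2 + 30*y - 28; no integer root y with |y| ≤ 4.
  x = -1: f_y(-1, y) = -6*y**2 + 34*y - 46; no integer root y with |y| ≤ 4.
  x = 0: f_y(0, y) = -6*y**2 + 38*y - 60; vanishes at y ∈ {3}. (0, 3): f_x = 0, f = 0 — SINGULAR.
  x = 1: f_y(1, y) = -6*y**2 + 42*y - 70; no integer root y with |y| ≤ 4.
  x = 2: f_y(2, y) = -6*y**2 + 46*y - 76; no integer root y with |y| ≤ 4.
  x = 3: f_y(3, y) = -6*y**2 + 50*y - 78; no integer root y with |y| ≤ 4.
  x = 4: f_y(4, y) = -6*y**2 + 54*y - 76; no integer root y with |y| ≤ 4.
Only singular point on the grid: (0, 3).
Classify: substitute x = 0 + u, y = 3 + v and expand: f = -u**3 + 2*u**2*v - u**2 + 2*u*v**2 - 2*v**3 + v**2.
No constant or linear terms (consistent with a singular point). Quadratic part: -u**2 + v**2. Cubic part: -u**3 + 2*u**2*v + 2*u*v**2 - 2*v**3.
The quadratic part v**2 - u**2 = (v − u)(v + u) splits into two distinct linear factors, so there are two distinct tangent lines y − 3 = ±(x − 0) — this is a node (ordinary double point).
Classification: node.


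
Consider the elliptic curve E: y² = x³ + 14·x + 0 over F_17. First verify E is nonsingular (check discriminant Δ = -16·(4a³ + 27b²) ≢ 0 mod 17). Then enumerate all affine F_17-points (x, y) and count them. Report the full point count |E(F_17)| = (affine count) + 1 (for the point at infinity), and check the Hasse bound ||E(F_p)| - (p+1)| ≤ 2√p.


Affine points = {(0, 0), (1, 7), (1, 10), (2, 6), (2, 11), (3, 1), (3, 16), (4, 1), (4, 16), (5, 5), (5, 12), (7, 4), (7, 13), (10, 1), (10, 16), (12, 3), (12, 14), (13, 4), (13, 13), (14, 4), (14, 13), (15, 7), (15, 10), (16, 6), (16, 11)}; affine count = 25; |E(F_17)| = 26.

Discriminant check: Δ ∝ 4a³ + 27b² = 4·14³ + 27·0² = 4·2744 + 27·0 ≡ 11 (mod 17). Nonzero ⇒ E is nonsingular.
For each x ∈ F_17, compute rhs = x³ + 14·x + 0 mod 17, then count y ∈ F_17 with y² ≡ rhs.
  x = 0: rhs = 0, matching y values: 0 (1 points).
  x = 1: rhs = 15, matching y values: 7, 10 (2 points).
  x = 2: rhs = 2, matching y values: 6, 11 (2 points).
  x = 3: rhs = 1, matching y values: 1, 16 (2 points).
  x = 4: rhs = 1, matching y values: 1, 16 (2 points).
  x = 5: rhs = 8, matching y values: 5, 12 (2 points).
  x = 6: rhs = 11, matching y values: none (0 points).
  x = 7: rhs = 16, matching y values: 4, 13 (2 points).
  x = 8: rhs = 12, matching y values: none (0 points).
  x = 9: rhs = 5, matching y values: none (0 points).
  x = 10: rhs = 1, matching y values: 1, 16 (2 points).
  x = 11: rhs = 6, matching y values: none (0 points).
  x = 12: rhs = 9, matching y values: 3, 14 (2 points).
  x = 13: rhs = 16, matching y values: 4, 13 (2 points).
  x = 14: rhs = 16, matching y values: 4, 13 (2 points).
  x = 15: rhs = 15, matching y values: 7, 10 (2 points).
  x = 16: rhs = 2, matching y values: 6, 11 (2 points).
Total affine count: 25.
Full point count |E(F_17)| = 25 + 1 = 26.
Hasse bound: |26 − (17+1)| = |8| = 8 ≤ 2√17 ≈ 8.2462 ✓.


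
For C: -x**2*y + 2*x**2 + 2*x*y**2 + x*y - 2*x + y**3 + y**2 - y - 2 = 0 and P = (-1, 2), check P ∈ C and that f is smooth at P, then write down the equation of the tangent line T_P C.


Tangent line at P: 8*x + 5*y - 2 = 0.

Step 1: f(-1, 2) = 0, so P lies on C.
Step 2: partial derivatives
  f_x(x, y) = -2*x*y + 4*x + 2*y**2 + y - 2, f_y(x, y) = -x**2 + 4*x*y + x + 3*y**2 + 2*y - 1.
  f_x(P) = 8, f_y(P) = 5 (gradient nonzero, so P is smooth).
Step 3: tangent line at P: 8·(x − -1) + 5·(y − 2) = 0.
Expanding: 8*x + 5*y - 2 = 0.


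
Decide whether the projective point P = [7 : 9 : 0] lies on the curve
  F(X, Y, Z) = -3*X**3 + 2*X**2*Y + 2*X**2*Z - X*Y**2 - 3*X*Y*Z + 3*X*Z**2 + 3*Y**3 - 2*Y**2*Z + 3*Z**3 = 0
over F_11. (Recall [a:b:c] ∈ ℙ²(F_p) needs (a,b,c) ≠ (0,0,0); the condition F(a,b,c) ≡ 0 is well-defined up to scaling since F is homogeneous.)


F(7,9,0) ≡ 10 (mod 11); P is NOT on the curve.

Evaluate F(7, 9, 0) term-by-term (mod 11).
  -3*X**3 ↦ -3·343·1·1 = -1029
  2*X**2*Y ↦ 2·49·9·1 = 882
  2*X**2*Z ↦ 2·49·1·0 = 0
  -X*Y**2 ↦ -1·7·81·1 = -567
  -3*X*Y*Z ↦ -3·7·9·0 = 0
  3*X*Z**2 ↦ 3·7·1·0 = 0
  3*Y**3 ↦ 3·1·729·1 = 2187
  -2*Y**2*Z ↦ -2·1·81·0 = 0
  3*Z**3 ↦ 3·1·1·0 = 0
Sum: F(7, 9, 0) = (-1029) + (882) + (0) + (-567) + (0) + (0) + (2187) + (0) + (0) = 1473.
Reducing mod 11: 1473 ≡ 10 (mod 11).
Since F(a, b, c) ≡ 10 ≠ 0 (mod 11), P does NOT lie on the curve.


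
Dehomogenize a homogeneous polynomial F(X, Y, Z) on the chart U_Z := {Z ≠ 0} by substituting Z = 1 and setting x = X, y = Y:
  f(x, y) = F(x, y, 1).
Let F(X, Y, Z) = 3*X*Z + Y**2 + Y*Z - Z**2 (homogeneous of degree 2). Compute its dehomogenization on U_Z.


f(x, y) = 3*x + y**2 + y - 1

On U_Z we set Z = 1. Each monomial c·X^i·Y^j·Z^k in F becomes c·x^i·y^j·1^k = c·x^i·y^j.
Substituting Z = 1: F(X, Y, 1) = 3*x + y**2 + y - 1.
Note: deg(f) ≤ deg(F) = 2; strict inequality happens when F is divisible by Z (lost terms).


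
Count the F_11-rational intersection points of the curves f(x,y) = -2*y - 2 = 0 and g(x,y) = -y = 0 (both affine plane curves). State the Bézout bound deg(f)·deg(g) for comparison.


Common zeros: ∅; count = 0; Bézout bound = 1.

deg(f) = 1, deg(g) = 1, so Bézout bound = 1.
Scan x ∈ F_11. For each x, list the y ∈ F_11 with f(x, y) ≡ 0 and those with g(x, y) ≡ 0 (mod 11); the common zeros in that column are the intersection.
  x = 0: f ≡ 0 at y ∈ {10}; g ≡ 0 at y ∈ {0}; common: ∅.
  x = 1: f ≡ 0 at y ∈ {10}; g ≡ 0 at y ∈ {0}; common: ∅.
  x = 2: f ≡ 0 at y ∈ {10}; g ≡ 0 at y ∈ {0}; common: ∅.
  x = 3: f ≡ 0 at y ∈ {10}; g ≡ 0 at y ∈ {0}; common: ∅.
  x = 4: f ≡ 0 at y ∈ {10}; g ≡ 0 at y ∈ {0}; common: ∅.
  x = 5: f ≡ 0 at y ∈ {10}; g ≡ 0 at y ∈ {0}; common: ∅.
  x = 6: f ≡ 0 at y ∈ {10}; g ≡ 0 at y ∈ {0}; common: ∅.
  x = 7: f ≡ 0 at y ∈ {10}; g ≡ 0 at y ∈ {0}; common: ∅.
  x = 8: f ≡ 0 at y ∈ {10}; g ≡ 0 at y ∈ {0}; common: ∅.
  x = 9: f ≡ 0 at y ∈ {10}; g ≡ 0 at y ∈ {0}; common: ∅.
  x = 10: f ≡ 0 at y ∈ {10}; g ≡ 0 at y ∈ {0}; common: ∅.
Collecting: common zeros = ∅, so the count is 0.
Comparison with the Bézout bound: 0 ≤ 1 = deg(f)·deg(g), as expected for curves with no common component (the affine F_11-count falls short of the bound because intersections may lie at infinity, over extension fields, or carry multiplicity).


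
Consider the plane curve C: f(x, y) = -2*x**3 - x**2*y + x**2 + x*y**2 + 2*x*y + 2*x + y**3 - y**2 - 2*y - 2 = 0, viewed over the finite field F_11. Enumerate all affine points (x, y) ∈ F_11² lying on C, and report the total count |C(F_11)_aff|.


Affine F_11-points: {(0, 5), (1, 6), (2, 8), (3, 3), (4, 5), (5, 5), (7, 10), (8, 0), (10, 2), (10, 4), (10, 7)}; count = 11.

For each of the 121 pairs (x, y) ∈ F_11², evaluate f(x, y) mod 11. Record the zeros.
  x = 0: [0↦9, 1↦7, 2↦9, 3↦10, 4↦5, 5↦0, 6↦1, 7↦3, 8↦1, 9↦1, 10↦9]  zeros at y ∈ {5}
  x = 1: [0↦10, 1↦10, 2↦5, 3↦1, 4↦4, 5↦9, 6↦0, 7↦5, 8↦8, 9↦4, 10↦10]  zeros at y ∈ {6}
  x = 2: [0↦1, 1↦1, 2↦9, 3↦9, 4↦7, 5↦9, 6↦10, 7↦5, 8↦0, 9↦1, 10↦3]  zeros at y ∈ {8}
  x = 3: [0↦3, 1↦1, 2↦9, 3↦0, 4↦2, 5↦10, 6↦8, 7↦2, 8↦9, 9↦2, 10↦9]  zeros at y ∈ {3}
  x = 4: [0↦4, 1↦9, 2↦4, 3↦6, 4↦10, 5↦0, 6↦4, 7↦6, 8↦1, 9↦6, 10↦5]  zeros at y ∈ {5}
  x = 5: [0↦3, 1↦2, 2↦4, 3↦4, 4↦8, 5↦0, 6↦8, 7↦5, 8↦8, 9↦1, 10↦1]  zeros at y ∈ {5}
  x = 6: [0↦10, 1↦1, 2↦8, 3↦4, 4↦6, 5↦9, 6↦8, 7↦9, 8↦7, 9↦8, 10↦7]  zeros at y ∈ ∅
  x = 7: [0↦2, 1↦5, 2↦4, 3↦5, 4↦3, 5↦4, 6↦3, 7↦6, 8↦8, 9↦4, 10↦0]  zeros at y ∈ {10}
  x = 8: [0↦0, 1↦2, 2↦2, 3↦6, 4↦9, 5↦6, 6↦3, 7↦6, 8↦10, 9↦10, 10↦1]  zeros at y ∈ {0}
  x = 9: [0↦3, 1↦2, 2↦1, 3↦6, 4↦1, 5↦3, 6↦7, 7↦8, 8↦1, 9↦3, 10↦9]  zeros at y ∈ ∅
  x = 10: [0↦10, 1↦4, 2↦0, 3↦4, 4↦0, 5↦5, 6↦3, 7↦0, 8↦2, 9↦4, 10↦1]  zeros at y ∈ {2, 4, 7}
Collecting zeros: affine points = {(0, 5), (1, 6), (2, 8), (3, 3), (4, 5), (5, 5), (7, 10), (8, 0), (10, 2), (10, 4), (10, 7)}.
Total count |C(F_11)_aff| = 11.
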